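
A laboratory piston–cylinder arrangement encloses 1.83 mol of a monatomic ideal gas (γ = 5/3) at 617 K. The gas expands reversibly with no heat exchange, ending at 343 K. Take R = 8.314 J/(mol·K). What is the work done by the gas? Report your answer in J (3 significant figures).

Adiabatic ⇒ Q = 0, so W_by = −ΔU = nCᵥ(T₁ − T₂).
Cᵥ = 3R/2 = 12.47 J/(mol·K).
W = (1.83)(12.47)(617 − 343) = 6253 J.

W ≈ 6250 J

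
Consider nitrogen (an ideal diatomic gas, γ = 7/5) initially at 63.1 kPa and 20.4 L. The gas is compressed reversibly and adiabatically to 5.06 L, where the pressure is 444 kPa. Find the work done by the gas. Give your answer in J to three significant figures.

Adiabatic: W = (P₁V₁ − P₂V₂)/(γ − 1) with γ = 7/5.
P₁V₁ = 1287 J, P₂V₂ = 2247 J.
W = (1287 − 2247) / 0.4 = -2398 J.

W ≈ -2400 J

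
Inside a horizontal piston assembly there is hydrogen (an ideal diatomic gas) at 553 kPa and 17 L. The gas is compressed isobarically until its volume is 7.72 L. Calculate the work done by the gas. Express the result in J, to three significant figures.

Isobaric: W = P ΔV.
W = (553 kPa)(7.72 − 17 L) = (553)(-9.28) = -5132 J.

W ≈ -5130 J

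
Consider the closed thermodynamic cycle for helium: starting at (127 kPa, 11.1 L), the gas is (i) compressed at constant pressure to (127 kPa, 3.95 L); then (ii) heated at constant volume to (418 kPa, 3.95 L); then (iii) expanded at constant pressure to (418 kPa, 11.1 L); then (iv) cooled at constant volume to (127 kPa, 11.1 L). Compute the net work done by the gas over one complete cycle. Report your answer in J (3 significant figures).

Constant-volume legs do no work.
W(i) = (127)(3.95 − 11.1) = -908 J; W(iii) = (418)(11.1 − 3.95) = 2989 J.
W_net = -908 + 2989 = 2081 J (the clockwise enclosed area).

W_net ≈ 2080 J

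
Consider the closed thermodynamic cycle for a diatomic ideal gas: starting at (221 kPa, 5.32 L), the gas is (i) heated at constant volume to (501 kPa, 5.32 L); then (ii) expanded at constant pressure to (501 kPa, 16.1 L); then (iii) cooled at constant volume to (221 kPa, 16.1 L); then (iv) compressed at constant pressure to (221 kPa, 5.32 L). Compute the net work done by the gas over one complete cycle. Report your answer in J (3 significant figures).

W_net ≈ 3020 J

Constant-volume legs do no work.
W(ii) = (501)(16.1 − 5.32) = 5401 J; W(iv) = (221)(5.32 − 16.1) = -2382 J.
W_net = 5401 − 2382 = 3018 J (the clockwise enclosed area).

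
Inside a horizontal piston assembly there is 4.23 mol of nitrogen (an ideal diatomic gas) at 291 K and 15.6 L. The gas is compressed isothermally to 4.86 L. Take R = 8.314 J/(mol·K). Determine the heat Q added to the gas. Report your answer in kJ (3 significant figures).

Isothermal ⇒ ΔU = 0, so Q = W = nRT ln(V₂/V₁).
Q = (4.23)(8.314)(291) ln(4.86/15.6) = 10234 × -1.166 = -11935 J.

Q ≈ -11.9 kJ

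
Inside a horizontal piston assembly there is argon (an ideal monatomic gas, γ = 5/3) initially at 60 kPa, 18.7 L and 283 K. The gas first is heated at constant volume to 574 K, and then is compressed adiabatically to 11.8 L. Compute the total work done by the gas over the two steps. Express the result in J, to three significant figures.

Step 1 (isochoric): W = 0 (constant volume).
After step 1: P = 121.7 kPa (V unchanged).
Step 2 (adiabatic): W = (P₁V₁ − P₂V₂)/(γ−1) = (2276 − 3093)/0.667 = -1226 J.
W_total = 0 − 1226 = -1226 J.

W_total ≈ -1230 J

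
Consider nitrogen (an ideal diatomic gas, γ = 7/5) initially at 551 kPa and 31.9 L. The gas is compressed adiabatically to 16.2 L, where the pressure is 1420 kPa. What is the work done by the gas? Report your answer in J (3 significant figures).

W ≈ -13600 J

Adiabatic: W = (P₁V₁ − P₂V₂)/(γ − 1) with γ = 7/5.
P₁V₁ = 17577 J, P₂V₂ = 23004 J.
W = (17577 − 23004) / 0.4 = -13568 J.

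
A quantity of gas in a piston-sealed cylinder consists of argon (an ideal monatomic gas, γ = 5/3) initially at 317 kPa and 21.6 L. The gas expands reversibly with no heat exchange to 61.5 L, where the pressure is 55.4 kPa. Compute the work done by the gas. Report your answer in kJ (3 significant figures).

W ≈ 5.16 kJ

Adiabatic: W = (P₁V₁ − P₂V₂)/(γ − 1) with γ = 5/3.
P₁V₁ = 6847 J, P₂V₂ = 3407 J.
W = (6847 − 3407) / 0.6667 = 5160 J.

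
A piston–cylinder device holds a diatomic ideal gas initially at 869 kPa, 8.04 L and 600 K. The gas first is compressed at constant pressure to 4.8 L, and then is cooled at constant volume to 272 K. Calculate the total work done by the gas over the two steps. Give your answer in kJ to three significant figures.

Step 1 (isobaric): W = PΔV = (869 kPa)(4.8 − 8.04 L) = -2816 J.
Step 2 (isochoric): W = 0 (constant volume).
W_total = -2816 + 0 = -2816 J.

W_total ≈ -2.82 kJ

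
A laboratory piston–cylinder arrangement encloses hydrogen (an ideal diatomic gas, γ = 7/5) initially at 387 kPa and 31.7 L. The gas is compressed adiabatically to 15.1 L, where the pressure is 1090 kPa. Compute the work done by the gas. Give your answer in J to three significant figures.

Adiabatic: W = (P₁V₁ − P₂V₂)/(γ − 1) with γ = 7/5.
P₁V₁ = 12268 J, P₂V₂ = 16459 J.
W = (12268 − 16459) / 0.4 = -10478 J.

W ≈ -10500 J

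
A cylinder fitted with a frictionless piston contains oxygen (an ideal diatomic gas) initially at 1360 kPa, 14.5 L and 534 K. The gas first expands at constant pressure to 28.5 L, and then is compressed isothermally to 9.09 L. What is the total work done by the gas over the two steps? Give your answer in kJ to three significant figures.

W_total ≈ -25.3 kJ

Step 1 (isobaric): W = PΔV = (1360 kPa)(28.5 − 14.5 L) = 19040 J.
After step 1: P = 1360 kPa, V = 28.5 L, T = 1050 K.
Step 2 (isothermal): W = P₁V₁ ln(V₂/V₁) = (38760) ln(9.09/28.5) = -44292 J.
W_total = 19040 − 44292 = -25252 J.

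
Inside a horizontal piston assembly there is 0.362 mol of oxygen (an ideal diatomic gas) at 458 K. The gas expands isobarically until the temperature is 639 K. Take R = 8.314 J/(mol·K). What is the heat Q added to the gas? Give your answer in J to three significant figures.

Isobaric: W = nRΔT = (0.362)(8.314)(181) = 544.7 J.
ΔU = nCᵥΔT with Cᵥ = 5R/2: ΔU = (0.362)(20.79)(181) = 1362 J.
Q = ΔU + W = 1362 + 544.7 = 1907 J.

Q ≈ 1910 J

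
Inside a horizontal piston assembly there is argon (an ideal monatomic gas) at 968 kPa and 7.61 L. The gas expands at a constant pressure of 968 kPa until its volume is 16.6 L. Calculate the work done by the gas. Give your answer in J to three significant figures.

W ≈ 8700 J

Isobaric: W = P ΔV.
W = (968 kPa)(16.6 − 7.61 L) = (968)(8.99) = 8702 J.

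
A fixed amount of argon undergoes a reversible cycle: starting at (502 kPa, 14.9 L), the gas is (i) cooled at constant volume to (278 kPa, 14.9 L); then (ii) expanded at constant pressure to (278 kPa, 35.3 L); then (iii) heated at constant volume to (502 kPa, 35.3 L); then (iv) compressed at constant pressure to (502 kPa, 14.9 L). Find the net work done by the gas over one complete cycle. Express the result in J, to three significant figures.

Constant-volume legs do no work.
W(ii) = (278)(35.3 − 14.9) = 5671 J; W(iv) = (502)(14.9 − 35.3) = -10241 J.
W_net = 5671 − 10241 = -4570 J (the counter-clockwise enclosed area).

W_net ≈ -4570 J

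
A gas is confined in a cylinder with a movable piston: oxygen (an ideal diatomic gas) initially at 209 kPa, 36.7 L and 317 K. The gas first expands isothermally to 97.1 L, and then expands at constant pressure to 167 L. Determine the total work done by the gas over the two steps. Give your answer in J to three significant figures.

W_total ≈ 13000 J

Step 1 (isothermal): W = P₁V₁ ln(V₂/V₁) = (7670) ln(97.1/36.7) = 7463 J.
After step 1: P = 78.99 kPa, V = 97.1 L, T = 317 K.
Step 2 (isobaric): W = PΔV = (78.99 kPa)(167 − 97.1 L) = 5522 J.
W_total = 7463 + 5522 = 12985 J.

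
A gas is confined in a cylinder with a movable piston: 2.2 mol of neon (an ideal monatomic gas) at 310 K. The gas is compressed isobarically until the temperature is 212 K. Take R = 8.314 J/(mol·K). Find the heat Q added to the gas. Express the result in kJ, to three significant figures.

Isobaric: W = nRΔT = (2.2)(8.314)(-98) = -1792 J.
ΔU = nCᵥΔT with Cᵥ = 3R/2: ΔU = (2.2)(12.47)(-98) = -2689 J.
Q = ΔU + W = -2689 − 1792 = -4481 J.

Q ≈ -4.48 kJ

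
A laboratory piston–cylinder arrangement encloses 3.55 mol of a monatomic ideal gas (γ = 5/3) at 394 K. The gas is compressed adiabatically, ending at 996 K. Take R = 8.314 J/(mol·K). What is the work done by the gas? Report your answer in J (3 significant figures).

W ≈ -26700 J

Adiabatic ⇒ Q = 0, so W_by = −ΔU = nCᵥ(T₁ − T₂).
Cᵥ = 3R/2 = 12.47 J/(mol·K).
W = (3.55)(12.47)(394 − 996) = -26652 J.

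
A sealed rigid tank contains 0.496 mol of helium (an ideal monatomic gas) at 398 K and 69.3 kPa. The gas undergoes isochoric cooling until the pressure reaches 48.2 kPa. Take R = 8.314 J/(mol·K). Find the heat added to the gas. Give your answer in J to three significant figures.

Q ≈ -750 J

Constant volume ⇒ W = 0, so Q = ΔU = nCᵥΔT with Cᵥ = 3R/2 = 12.47 J/(mol·K).
At constant V, T₂/T₁ = P₂/P₁ ⇒ ΔT = T₁(P₂/P₁ − 1) = 398·(48.2/69.3 − 1) = -121.2 K.
ΔU = (0.496)(12.47)(-121.2) = -749.6 J.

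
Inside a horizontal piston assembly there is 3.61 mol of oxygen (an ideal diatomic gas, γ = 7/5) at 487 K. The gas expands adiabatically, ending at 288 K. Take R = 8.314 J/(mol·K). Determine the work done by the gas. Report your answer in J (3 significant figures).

Adiabatic ⇒ Q = 0, so W_by = −ΔU = nCᵥ(T₁ − T₂).
Cᵥ = 5R/2 = 20.79 J/(mol·K).
W = (3.61)(20.79)(487 − 288) = 14932 J.

W ≈ 14900 J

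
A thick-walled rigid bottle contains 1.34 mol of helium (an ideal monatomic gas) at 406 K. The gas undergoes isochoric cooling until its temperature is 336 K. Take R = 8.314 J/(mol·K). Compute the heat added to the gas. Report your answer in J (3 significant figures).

Q ≈ -1170 J

Constant volume ⇒ W = 0, so Q = ΔU = nCᵥΔT with Cᵥ = 3R/2 = 12.47 J/(mol·K).
ΔU = (1.34)(12.47)(336 − 406) = -1170 J.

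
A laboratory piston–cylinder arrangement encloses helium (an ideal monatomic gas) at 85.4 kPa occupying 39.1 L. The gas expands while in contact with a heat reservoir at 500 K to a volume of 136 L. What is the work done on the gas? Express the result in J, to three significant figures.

W ≈ -4160 J

Isothermal: W = nRT ln(V₂/V₁) = P₁V₁ ln(V₂/V₁).
P₁V₁ = (85.4 kPa)(39.1 L) = 3339 J.
W = 3339 × ln(136/39.1) = 3339 × 1.247
W_by_gas = 4162 J; work on gas = −W_by = -4162 J.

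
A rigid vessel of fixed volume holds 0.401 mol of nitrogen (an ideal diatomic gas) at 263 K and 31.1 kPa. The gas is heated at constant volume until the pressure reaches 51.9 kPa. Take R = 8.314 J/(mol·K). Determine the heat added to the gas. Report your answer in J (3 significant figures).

Q ≈ 1470 J

Constant volume ⇒ W = 0, so Q = ΔU = nCᵥΔT with Cᵥ = 5R/2 = 20.79 J/(mol·K).
At constant V, T₂/T₁ = P₂/P₁ ⇒ ΔT = T₁(P₂/P₁ − 1) = 263·(51.9/31.1 − 1) = 175.9 K.
ΔU = (0.401)(20.79)(175.9) = 1466 J.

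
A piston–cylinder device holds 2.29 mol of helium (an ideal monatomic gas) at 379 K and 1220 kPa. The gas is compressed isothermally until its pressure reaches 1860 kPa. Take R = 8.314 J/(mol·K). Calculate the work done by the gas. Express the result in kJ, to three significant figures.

W ≈ -3.04 kJ

Isothermal process: W = nRT ln(V₂/V₁) = nRT ln(P₁/P₂).
W = (2.29)(8.314)(379) × ln(1220/1860)
  = 7216 × ln(0.6559) = 7216 × -0.4217
W_by_gas = -3043 J.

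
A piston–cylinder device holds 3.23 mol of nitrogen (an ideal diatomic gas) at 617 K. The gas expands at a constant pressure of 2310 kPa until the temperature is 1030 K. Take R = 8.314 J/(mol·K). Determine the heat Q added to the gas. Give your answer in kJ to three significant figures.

Isobaric: W = nRΔT = (3.23)(8.314)(413) = 11091 J.
ΔU = nCᵥΔT with Cᵥ = 5R/2: ΔU = (3.23)(20.79)(413) = 27727 J.
Q = ΔU + W = 27727 + 11091 = 38818 J.

Q ≈ 38.8 kJ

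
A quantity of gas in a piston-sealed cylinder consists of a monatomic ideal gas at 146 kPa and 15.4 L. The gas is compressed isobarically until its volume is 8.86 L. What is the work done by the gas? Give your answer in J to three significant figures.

W ≈ -955 J

Isobaric: W = P ΔV.
W = (146 kPa)(8.86 − 15.4 L) = (146)(-6.54) = -954.8 J.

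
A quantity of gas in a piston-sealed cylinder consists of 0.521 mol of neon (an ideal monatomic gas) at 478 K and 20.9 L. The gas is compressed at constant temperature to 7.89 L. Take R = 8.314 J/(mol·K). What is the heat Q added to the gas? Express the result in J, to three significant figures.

Isothermal ⇒ ΔU = 0, so Q = W = nRT ln(V₂/V₁).
Q = (0.521)(8.314)(478) ln(7.89/20.9) = 2071 × -0.9742 = -2017 J.

Q ≈ -2020 J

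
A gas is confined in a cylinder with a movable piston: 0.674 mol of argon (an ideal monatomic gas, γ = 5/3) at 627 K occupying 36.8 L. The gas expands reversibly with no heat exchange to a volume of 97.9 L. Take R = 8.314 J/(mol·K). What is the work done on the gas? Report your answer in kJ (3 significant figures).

Adiabatic: TV^(γ−1) = const with γ = 5/3.
T₂ = T₁ (V₁/V₂)^(γ−1) = 627 × (36.8/97.9)^0.667 = 627 × 0.5208 = 326.6 K.
W_by = nCᵥ(T₁ − T₂) = (0.674)(12.47)(627 − 326.6) = 2525 J.
Work on gas = −W_by = -2525 J.

W ≈ -2.53 kJ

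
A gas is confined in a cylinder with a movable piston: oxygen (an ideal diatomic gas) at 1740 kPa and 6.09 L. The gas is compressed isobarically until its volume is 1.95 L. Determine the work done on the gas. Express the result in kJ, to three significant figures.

Isobaric: W = P ΔV.
W = (1740 kPa)(1.95 − 6.09 L) = (1740)(-4.14) = -7204 J.
Work on gas = −W_by = 7204 J.

W ≈ 7.20 kJ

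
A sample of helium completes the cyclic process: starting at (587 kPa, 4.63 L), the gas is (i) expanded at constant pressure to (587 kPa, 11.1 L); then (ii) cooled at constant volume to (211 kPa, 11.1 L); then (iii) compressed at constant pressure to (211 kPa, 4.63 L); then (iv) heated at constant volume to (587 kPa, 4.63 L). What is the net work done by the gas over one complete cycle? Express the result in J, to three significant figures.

W_net ≈ 2430 J

Constant-volume legs do no work.
W(i) = (587)(11.1 − 4.63) = 3798 J; W(iii) = (211)(4.63 − 11.1) = -1365 J.
W_net = 3798 − 1365 = 2433 J (the clockwise enclosed area).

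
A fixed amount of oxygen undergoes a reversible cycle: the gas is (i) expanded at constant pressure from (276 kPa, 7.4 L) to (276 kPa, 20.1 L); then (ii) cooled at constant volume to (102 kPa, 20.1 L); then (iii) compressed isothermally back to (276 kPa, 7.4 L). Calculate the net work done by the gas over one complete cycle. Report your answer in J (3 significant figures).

W_net ≈ 1460 J

Leg (i): W = PΔV = (276)(20.1 − 7.4) = 3505 J.
Leg (ii): W = 0.
Leg (iii): W = PᵢVᵢ ln(V_f/Vᵢ) = (2050) ln(7.4/20.1) = -2049 J.
W_net = 3505 − 2049 = 1457 J.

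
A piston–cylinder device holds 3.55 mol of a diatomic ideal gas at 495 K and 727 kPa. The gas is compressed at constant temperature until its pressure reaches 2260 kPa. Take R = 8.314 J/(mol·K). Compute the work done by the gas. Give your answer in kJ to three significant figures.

Isothermal process: W = nRT ln(V₂/V₁) = nRT ln(P₁/P₂).
W = (3.55)(8.314)(495) × ln(727/2260)
  = 14610 × ln(0.3217) = 14610 × -1.134
W_by_gas = -16570 J.

W ≈ -16.6 kJ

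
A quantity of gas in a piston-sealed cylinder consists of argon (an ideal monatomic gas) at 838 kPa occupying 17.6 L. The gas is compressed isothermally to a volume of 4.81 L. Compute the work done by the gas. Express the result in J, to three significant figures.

Isothermal: W = nRT ln(V₂/V₁) = P₁V₁ ln(V₂/V₁).
P₁V₁ = (838 kPa)(17.6 L) = 14749 J.
W = 14749 × ln(4.81/17.6) = 14749 × -1.297
W_by_gas = -19132 J.

W ≈ -19100 J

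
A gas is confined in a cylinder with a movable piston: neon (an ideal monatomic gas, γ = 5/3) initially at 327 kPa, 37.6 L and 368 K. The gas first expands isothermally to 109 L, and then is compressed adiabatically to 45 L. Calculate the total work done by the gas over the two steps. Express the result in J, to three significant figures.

Step 1 (isothermal): W = P₁V₁ ln(V₂/V₁) = (12295) ln(109/37.6) = 13086 J.
After step 1: P = 112.8 kPa, V = 109 L, T = 368 K.
Step 2 (adiabatic): W = (P₁V₁ − P₂V₂)/(γ−1) = (12295 − 22176)/0.667 = -14821 J.
W_total = 13086 − 14821 = -1734 J.

W_total ≈ -1730 J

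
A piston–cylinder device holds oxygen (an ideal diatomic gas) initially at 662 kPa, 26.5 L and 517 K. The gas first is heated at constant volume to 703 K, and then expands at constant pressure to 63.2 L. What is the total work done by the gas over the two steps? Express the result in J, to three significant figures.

W_total ≈ 33000 J

Step 1 (isochoric): W = 0 (constant volume).
After step 1: P = 900.2 kPa (V unchanged).
Step 2 (isobaric): W = PΔV = (900.2 kPa)(63.2 − 26.5 L) = 33036 J.
W_total = 0 + 33036 = 33036 J.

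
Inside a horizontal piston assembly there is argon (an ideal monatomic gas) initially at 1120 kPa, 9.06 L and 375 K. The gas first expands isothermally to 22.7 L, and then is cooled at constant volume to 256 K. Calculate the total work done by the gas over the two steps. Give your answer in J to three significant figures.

Step 1 (isothermal): W = P₁V₁ ln(V₂/V₁) = (10147) ln(22.7/9.06) = 9320 J.
Step 2 (isochoric): W = 0 (constant volume).
W_total = 9320 + 0 = 9320 J.

W_total ≈ 9320 J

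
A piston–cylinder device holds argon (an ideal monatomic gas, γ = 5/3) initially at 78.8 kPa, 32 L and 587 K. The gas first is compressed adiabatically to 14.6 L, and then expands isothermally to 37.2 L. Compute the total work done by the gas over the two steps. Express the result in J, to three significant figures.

W_total ≈ 1380 J

Step 1 (adiabatic): W = (P₁V₁ − P₂V₂)/(γ−1) = (2522 − 4255)/0.667 = -2600 J.
After step 1: P = 291.4 kPa, V = 14.6 L, T = 990.5 K.
Step 2 (isothermal): W = P₁V₁ ln(V₂/V₁) = (4255) ln(37.2/14.6) = 3979 J.
W_total = -2600 + 3979 = 1380 J.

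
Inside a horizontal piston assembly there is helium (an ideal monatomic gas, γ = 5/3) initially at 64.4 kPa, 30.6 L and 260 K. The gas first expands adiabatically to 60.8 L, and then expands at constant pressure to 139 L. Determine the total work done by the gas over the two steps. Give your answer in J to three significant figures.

W_total ≈ 2690 J

Step 1 (adiabatic): W = (P₁V₁ − P₂V₂)/(γ−1) = (1971 − 1247)/0.667 = 1086 J.
After step 1: P = 20.51 kPa, V = 60.8 L, T = 164.5 K.
Step 2 (isobaric): W = PΔV = (20.51 kPa)(139 − 60.8 L) = 1604 J.
W_total = 1086 + 1604 = 2689 J.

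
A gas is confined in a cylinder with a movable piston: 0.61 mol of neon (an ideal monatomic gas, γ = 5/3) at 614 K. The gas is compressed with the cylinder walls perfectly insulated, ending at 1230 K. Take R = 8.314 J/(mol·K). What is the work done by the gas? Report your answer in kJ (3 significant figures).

W ≈ -4.69 kJ

Adiabatic ⇒ Q = 0, so W_by = −ΔU = nCᵥ(T₁ − T₂).
Cᵥ = 3R/2 = 12.47 J/(mol·K).
W = (0.61)(12.47)(614 − 1230) = -4686 J.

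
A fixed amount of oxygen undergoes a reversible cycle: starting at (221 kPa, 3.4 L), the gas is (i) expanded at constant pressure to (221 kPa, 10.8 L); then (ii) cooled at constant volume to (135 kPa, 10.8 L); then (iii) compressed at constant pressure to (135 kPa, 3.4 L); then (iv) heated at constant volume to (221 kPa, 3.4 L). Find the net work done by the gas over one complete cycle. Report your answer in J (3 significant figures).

Constant-volume legs do no work.
W(i) = (221)(10.8 − 3.4) = 1635 J; W(iii) = (135)(3.4 − 10.8) = -999 J.
W_net = 1635 − 999 = 636.4 J (the clockwise enclosed area).

W_net ≈ 636 J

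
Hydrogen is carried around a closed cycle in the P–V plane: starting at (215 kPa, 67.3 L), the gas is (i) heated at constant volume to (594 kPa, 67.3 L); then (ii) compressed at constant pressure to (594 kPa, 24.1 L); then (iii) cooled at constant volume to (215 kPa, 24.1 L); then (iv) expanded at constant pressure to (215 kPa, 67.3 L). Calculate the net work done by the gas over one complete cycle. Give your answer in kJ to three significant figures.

Constant-volume legs do no work.
W(ii) = (594)(24.1 − 67.3) = -25661 J; W(iv) = (215)(67.3 − 24.1) = 9288 J.
W_net = -25661 + 9288 = -16373 J (the counter-clockwise enclosed area).

W_net ≈ -16.4 kJ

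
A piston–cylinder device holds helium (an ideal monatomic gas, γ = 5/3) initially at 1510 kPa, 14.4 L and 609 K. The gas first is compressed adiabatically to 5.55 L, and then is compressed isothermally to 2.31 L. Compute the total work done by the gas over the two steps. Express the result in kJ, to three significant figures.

Step 1 (adiabatic): W = (P₁V₁ − P₂V₂)/(γ−1) = (21744 − 41057)/0.667 = -28969 J.
After step 1: P = 7398 kPa, V = 5.55 L, T = 1150 K.
Step 2 (isothermal): W = P₁V₁ ln(V₂/V₁) = (41057) ln(2.31/5.55) = -35988 J.
W_total = -28969 − 35988 = -64958 J.

W_total ≈ -65.0 kJ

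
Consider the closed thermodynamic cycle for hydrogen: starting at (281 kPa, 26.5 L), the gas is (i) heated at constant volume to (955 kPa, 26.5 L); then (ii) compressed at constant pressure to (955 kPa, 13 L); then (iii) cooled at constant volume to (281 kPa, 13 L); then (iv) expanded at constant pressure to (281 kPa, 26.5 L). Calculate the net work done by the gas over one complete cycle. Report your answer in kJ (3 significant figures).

W_net ≈ -9.10 kJ

Constant-volume legs do no work.
W(ii) = (955)(13 − 26.5) = -12892 J; W(iv) = (281)(26.5 − 13) = 3794 J.
W_net = -12892 + 3794 = -9099 J (the counter-clockwise enclosed area).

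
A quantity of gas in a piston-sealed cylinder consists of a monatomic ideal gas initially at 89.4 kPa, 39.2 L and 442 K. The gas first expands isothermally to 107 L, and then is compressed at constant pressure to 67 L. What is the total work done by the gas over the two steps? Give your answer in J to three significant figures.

W_total ≈ 2210 J

Step 1 (isothermal): W = P₁V₁ ln(V₂/V₁) = (3504) ln(107/39.2) = 3519 J.
After step 1: P = 32.75 kPa, V = 107 L, T = 442 K.
Step 2 (isobaric): W = PΔV = (32.75 kPa)(67 − 107 L) = -1310 J.
W_total = 3519 − 1310 = 2209 J.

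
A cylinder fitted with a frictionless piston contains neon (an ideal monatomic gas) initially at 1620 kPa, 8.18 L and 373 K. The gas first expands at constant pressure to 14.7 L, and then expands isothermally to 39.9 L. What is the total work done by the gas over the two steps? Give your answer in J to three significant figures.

W_total ≈ 34300 J

Step 1 (isobaric): W = PΔV = (1620 kPa)(14.7 − 8.18 L) = 10562 J.
After step 1: P = 1620 kPa, V = 14.7 L, T = 670.3 K.
Step 2 (isothermal): W = P₁V₁ ln(V₂/V₁) = (23814) ln(39.9/14.7) = 23779 J.
W_total = 10562 + 23779 = 34341 J.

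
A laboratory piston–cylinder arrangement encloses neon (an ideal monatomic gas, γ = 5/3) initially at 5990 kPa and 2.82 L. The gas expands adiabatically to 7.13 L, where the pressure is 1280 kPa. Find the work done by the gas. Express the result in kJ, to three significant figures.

Adiabatic: W = (P₁V₁ − P₂V₂)/(γ − 1) with γ = 5/3.
P₁V₁ = 16892 J, P₂V₂ = 9126 J.
W = (16892 − 9126) / 0.6667 = 11648 J.

W ≈ 11.6 kJ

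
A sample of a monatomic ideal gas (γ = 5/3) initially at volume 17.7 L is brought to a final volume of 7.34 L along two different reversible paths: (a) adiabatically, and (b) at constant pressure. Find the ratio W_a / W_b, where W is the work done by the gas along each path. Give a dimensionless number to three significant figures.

Path (a) adiabatic: W = P₁V₁(1 − (V₁/V₂)^(γ−1))/(γ−1) → W_a/(P₁V₁) = -1.197.
Path (b) isobaric: W = P₁(V₂ − V₁) → W_b/(P₁V₁) = -0.5853.
W_a / W_b = -1.197 / -0.5853 = 2.046.

W_a / W_b ≈ 2.05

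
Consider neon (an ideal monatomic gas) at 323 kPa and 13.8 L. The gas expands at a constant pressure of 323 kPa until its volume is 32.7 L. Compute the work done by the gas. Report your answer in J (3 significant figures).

W ≈ 6100 J

Isobaric: W = P ΔV.
W = (323 kPa)(32.7 − 13.8 L) = (323)(18.9) = 6105 J.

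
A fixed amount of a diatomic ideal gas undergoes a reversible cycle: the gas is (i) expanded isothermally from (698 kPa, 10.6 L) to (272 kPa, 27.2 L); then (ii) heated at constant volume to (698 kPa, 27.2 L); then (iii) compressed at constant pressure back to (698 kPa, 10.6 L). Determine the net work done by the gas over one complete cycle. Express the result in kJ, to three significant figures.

W_net ≈ -4.61 kJ

Leg (i): W = PᵢVᵢ ln(V_f/Vᵢ) = (7399) ln(27.2/10.6) = 6972 J.
Leg (ii): W = 0.
Leg (iii): W = PΔV = (698)(10.6 − 27.2) = -11587 J.
W_net = 6972 − 11587 = -4614 J.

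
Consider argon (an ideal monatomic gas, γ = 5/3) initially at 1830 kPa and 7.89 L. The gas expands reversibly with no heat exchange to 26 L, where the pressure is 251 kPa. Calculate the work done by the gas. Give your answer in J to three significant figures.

W ≈ 11900 J

Adiabatic: W = (P₁V₁ − P₂V₂)/(γ − 1) with γ = 5/3.
P₁V₁ = 14439 J, P₂V₂ = 6526 J.
W = (14439 − 6526) / 0.6667 = 11869 J.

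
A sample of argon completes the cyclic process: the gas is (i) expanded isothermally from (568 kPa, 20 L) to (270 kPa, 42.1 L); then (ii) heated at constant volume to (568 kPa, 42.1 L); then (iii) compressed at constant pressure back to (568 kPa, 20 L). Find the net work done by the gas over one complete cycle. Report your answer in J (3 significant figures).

Leg (i): W = PᵢVᵢ ln(V_f/Vᵢ) = (11360) ln(42.1/20) = 8455 J.
Leg (ii): W = 0.
Leg (iii): W = PΔV = (568)(20 − 42.1) = -12553 J.
W_net = 8455 − 12553 = -4097 J.

W_net ≈ -4100 J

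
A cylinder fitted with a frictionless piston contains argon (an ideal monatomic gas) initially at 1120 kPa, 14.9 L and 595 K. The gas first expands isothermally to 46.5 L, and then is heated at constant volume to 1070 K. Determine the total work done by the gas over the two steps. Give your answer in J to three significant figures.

Step 1 (isothermal): W = P₁V₁ ln(V₂/V₁) = (16688) ln(46.5/14.9) = 18992 J.
Step 2 (isochoric): W = 0 (constant volume).
W_total = 18992 + 0 = 18992 J.

W_total ≈ 19000 J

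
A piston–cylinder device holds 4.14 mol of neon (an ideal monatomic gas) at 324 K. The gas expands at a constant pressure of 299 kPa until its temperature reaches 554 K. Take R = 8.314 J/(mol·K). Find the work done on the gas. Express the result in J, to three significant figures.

Isobaric: W = P ΔV = nR ΔT.
W = (4.14)(8.314)(554 − 324) = 7917 J.
Work on gas = −W_by = -7917 J.

W ≈ -7920 J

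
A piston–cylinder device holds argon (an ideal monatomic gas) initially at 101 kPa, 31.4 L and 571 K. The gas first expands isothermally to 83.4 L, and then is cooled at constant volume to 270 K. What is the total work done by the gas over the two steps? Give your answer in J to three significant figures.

W_total ≈ 3100 J

Step 1 (isothermal): W = P₁V₁ ln(V₂/V₁) = (3171) ln(83.4/31.4) = 3098 J.
Step 2 (isochoric): W = 0 (constant volume).
W_total = 3098 + 0 = 3098 J.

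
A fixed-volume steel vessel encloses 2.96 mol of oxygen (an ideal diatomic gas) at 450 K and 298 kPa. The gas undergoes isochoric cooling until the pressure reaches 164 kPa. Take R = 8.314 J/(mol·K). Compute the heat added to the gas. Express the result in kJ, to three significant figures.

Q ≈ -12.4 kJ

Constant volume ⇒ W = 0, so Q = ΔU = nCᵥΔT with Cᵥ = 5R/2 = 20.79 J/(mol·K).
At constant V, T₂/T₁ = P₂/P₁ ⇒ ΔT = T₁(P₂/P₁ − 1) = 450·(164/298 − 1) = -202.3 K.
ΔU = (2.96)(20.79)(-202.3) = -12449 J.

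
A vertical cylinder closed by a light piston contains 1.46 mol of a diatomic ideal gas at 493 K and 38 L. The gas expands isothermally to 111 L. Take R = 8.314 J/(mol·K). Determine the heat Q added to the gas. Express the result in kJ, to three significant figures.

Q ≈ 6.41 kJ

Isothermal ⇒ ΔU = 0, so Q = W = nRT ln(V₂/V₁).
Q = (1.46)(8.314)(493) ln(111/38) = 5984 × 1.072 = 6415 J.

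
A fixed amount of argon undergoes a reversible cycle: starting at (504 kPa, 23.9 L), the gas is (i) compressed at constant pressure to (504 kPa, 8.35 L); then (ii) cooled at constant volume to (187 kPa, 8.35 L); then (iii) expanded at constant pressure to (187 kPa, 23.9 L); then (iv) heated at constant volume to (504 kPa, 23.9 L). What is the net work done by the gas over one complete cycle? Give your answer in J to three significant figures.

W_net ≈ -4930 J

Constant-volume legs do no work.
W(i) = (504)(8.35 − 23.9) = -7837 J; W(iii) = (187)(23.9 − 8.35) = 2908 J.
W_net = -7837 + 2908 = -4929 J (the counter-clockwise enclosed area).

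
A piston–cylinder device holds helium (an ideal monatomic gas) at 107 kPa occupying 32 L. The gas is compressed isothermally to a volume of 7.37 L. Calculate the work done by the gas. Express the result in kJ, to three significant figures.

W ≈ -5.03 kJ

Isothermal: W = nRT ln(V₂/V₁) = P₁V₁ ln(V₂/V₁).
P₁V₁ = (107 kPa)(32 L) = 3424 J.
W = 3424 × ln(7.37/32) = 3424 × -1.468
W_by_gas = -5028 J.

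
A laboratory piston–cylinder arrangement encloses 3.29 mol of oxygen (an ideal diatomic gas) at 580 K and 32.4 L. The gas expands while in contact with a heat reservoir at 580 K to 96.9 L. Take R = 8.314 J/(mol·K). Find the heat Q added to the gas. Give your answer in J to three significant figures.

Isothermal ⇒ ΔU = 0, so Q = W = nRT ln(V₂/V₁).
Q = (3.29)(8.314)(580) ln(96.9/32.4) = 15865 × 1.096 = 17380 J.

Q ≈ 17400 J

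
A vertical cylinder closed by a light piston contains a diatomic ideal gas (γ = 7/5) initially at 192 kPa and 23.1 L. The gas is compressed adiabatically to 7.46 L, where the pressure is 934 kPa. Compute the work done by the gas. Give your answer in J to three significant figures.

W ≈ -6330 J

Adiabatic: W = (P₁V₁ − P₂V₂)/(γ − 1) with γ = 7/5.
P₁V₁ = 4435 J, P₂V₂ = 6968 J.
W = (4435 − 6968) / 0.4 = -6331 J.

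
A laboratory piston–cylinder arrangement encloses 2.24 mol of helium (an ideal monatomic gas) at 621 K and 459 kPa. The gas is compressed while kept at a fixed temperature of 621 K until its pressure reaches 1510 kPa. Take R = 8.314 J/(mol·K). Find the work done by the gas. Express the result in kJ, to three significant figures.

Isothermal process: W = nRT ln(V₂/V₁) = nRT ln(P₁/P₂).
W = (2.24)(8.314)(621) × ln(459/1510)
  = 11565 × ln(0.304) = 11565 × -1.191
W_by_gas = -13772 J.

W ≈ -13.8 kJ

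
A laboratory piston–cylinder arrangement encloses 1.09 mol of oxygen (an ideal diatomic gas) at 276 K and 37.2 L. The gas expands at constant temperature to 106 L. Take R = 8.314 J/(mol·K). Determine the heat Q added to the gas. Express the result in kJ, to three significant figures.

Isothermal ⇒ ΔU = 0, so Q = W = nRT ln(V₂/V₁).
Q = (1.09)(8.314)(276) ln(106/37.2) = 2501 × 1.047 = 2619 J.

Q ≈ 2.62 kJ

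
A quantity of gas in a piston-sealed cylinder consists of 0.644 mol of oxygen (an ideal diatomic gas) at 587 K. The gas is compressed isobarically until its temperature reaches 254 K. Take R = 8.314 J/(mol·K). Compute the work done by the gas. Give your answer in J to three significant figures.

W ≈ -1780 J

Isobaric: W = P ΔV = nR ΔT.
W = (0.644)(8.314)(254 − 587) = -1783 J.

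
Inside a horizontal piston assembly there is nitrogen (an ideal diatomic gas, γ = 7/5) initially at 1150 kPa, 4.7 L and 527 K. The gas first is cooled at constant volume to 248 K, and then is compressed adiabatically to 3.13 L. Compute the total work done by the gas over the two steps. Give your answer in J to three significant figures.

Step 1 (isochoric): W = 0 (constant volume).
After step 1: P = 541.2 kPa (V unchanged).
Step 2 (adiabatic): W = (P₁V₁ − P₂V₂)/(γ−1) = (2544 − 2993)/0.4 = -1123 J.
W_total = 0 − 1123 = -1123 J.

W_total ≈ -1120 J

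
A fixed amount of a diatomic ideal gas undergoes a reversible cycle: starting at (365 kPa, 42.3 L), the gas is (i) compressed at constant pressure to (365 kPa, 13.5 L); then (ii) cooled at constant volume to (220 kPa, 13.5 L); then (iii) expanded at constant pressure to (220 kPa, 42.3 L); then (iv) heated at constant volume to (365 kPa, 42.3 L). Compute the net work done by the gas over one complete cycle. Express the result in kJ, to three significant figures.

W_net ≈ -4.18 kJ

Constant-volume legs do no work.
W(i) = (365)(13.5 − 42.3) = -10512 J; W(iii) = (220)(42.3 − 13.5) = 6336 J.
W_net = -10512 + 6336 = -4176 J (the counter-clockwise enclosed area).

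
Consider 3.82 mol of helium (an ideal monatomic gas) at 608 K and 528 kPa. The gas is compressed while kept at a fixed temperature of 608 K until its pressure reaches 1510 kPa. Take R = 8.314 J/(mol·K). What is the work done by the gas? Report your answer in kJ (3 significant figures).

W ≈ -20.3 kJ

Isothermal process: W = nRT ln(V₂/V₁) = nRT ln(P₁/P₂).
W = (3.82)(8.314)(608) × ln(528/1510)
  = 19310 × ln(0.3497) = 19310 × -1.051
W_by_gas = -20290 J.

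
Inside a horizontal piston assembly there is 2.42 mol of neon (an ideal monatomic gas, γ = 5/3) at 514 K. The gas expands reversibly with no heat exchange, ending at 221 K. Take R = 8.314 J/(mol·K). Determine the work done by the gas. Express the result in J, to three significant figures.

Adiabatic ⇒ Q = 0, so W_by = −ΔU = nCᵥ(T₁ − T₂).
Cᵥ = 3R/2 = 12.47 J/(mol·K).
W = (2.42)(12.47)(514 − 221) = 8843 J.

W ≈ 8840 J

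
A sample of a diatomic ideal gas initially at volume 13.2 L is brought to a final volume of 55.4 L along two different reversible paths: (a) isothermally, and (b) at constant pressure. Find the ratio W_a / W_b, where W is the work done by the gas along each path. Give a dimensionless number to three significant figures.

Path (a) isothermal: W = P₁V₁ ln(V₂/V₁) → W_a/(P₁V₁) = 1.434.
Path (b) isobaric: W = P₁(V₂ − V₁) → W_b/(P₁V₁) = 3.197.
W_a / W_b = 1.434 / 3.197 = 0.4487.

W_a / W_b ≈ 0.449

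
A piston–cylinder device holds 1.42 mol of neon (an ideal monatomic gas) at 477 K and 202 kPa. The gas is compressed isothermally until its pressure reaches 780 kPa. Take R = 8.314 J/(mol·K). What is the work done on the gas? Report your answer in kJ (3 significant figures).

Isothermal process: W = nRT ln(V₂/V₁) = nRT ln(P₁/P₂).
W = (1.42)(8.314)(477) × ln(202/780)
  = 5631 × ln(0.259) = 5631 × -1.351
W_by_gas = -7608 J; work on gas = −W_by = 7608 J.

W ≈ 7.61 kJ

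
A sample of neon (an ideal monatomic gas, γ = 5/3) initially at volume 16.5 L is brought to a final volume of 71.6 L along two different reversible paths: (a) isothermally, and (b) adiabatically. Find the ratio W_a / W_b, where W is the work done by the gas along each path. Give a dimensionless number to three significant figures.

Path (a) isothermal: W = P₁V₁ ln(V₂/V₁) → W_a/(P₁V₁) = 1.468.
Path (b) adiabatic: W = P₁V₁(1 − (V₁/V₂)^(γ−1))/(γ−1) → W_b/(P₁V₁) = 0.9362.
W_a / W_b = 1.468 / 0.9362 = 1.568.

W_a / W_b ≈ 1.57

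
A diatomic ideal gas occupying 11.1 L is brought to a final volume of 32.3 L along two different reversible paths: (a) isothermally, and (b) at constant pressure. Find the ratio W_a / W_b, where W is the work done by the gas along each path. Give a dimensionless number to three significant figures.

Path (a) isothermal: W = P₁V₁ ln(V₂/V₁) → W_a/(P₁V₁) = 1.068.
Path (b) isobaric: W = P₁(V₂ − V₁) → W_b/(P₁V₁) = 1.91.
W_a / W_b = 1.068 / 1.91 = 0.5593.

W_a / W_b ≈ 0.559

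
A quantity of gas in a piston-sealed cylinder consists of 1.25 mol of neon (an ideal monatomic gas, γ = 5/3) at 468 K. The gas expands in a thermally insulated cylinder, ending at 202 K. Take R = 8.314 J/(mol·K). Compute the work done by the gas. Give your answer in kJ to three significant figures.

W ≈ 4.15 kJ

Adiabatic ⇒ Q = 0, so W_by = −ΔU = nCᵥ(T₁ − T₂).
Cᵥ = 3R/2 = 12.47 J/(mol·K).
W = (1.25)(12.47)(468 − 202) = 4147 J.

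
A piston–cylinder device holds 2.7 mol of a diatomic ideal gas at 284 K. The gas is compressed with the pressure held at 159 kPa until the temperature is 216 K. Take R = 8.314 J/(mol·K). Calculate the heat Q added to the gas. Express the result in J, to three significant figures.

Isobaric: W = nRΔT = (2.7)(8.314)(-68) = -1526 J.
ΔU = nCᵥΔT with Cᵥ = 5R/2: ΔU = (2.7)(20.79)(-68) = -3816 J.
Q = ΔU + W = -3816 − 1526 = -5343 J.

Q ≈ -5340 J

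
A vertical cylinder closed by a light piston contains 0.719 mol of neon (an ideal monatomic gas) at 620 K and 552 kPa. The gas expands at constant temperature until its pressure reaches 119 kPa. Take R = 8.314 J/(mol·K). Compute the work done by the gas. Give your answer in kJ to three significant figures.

Isothermal process: W = nRT ln(V₂/V₁) = nRT ln(P₁/P₂).
W = (0.719)(8.314)(620) × ln(552/119)
  = 3706 × ln(4.639) = 3706 × 1.534
W_by_gas = 5687 J.

W ≈ 5.69 kJ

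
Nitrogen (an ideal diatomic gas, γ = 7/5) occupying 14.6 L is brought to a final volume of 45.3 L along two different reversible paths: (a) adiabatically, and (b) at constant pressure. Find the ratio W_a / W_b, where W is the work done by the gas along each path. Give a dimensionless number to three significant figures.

Path (a) adiabatic: W = P₁V₁(1 − (V₁/V₂)^(γ−1))/(γ−1) → W_a/(P₁V₁) = 0.9106.
Path (b) isobaric: W = P₁(V₂ − V₁) → W_b/(P₁V₁) = 2.103.
W_a / W_b = 0.9106 / 2.103 = 0.433.

W_a / W_b ≈ 0.433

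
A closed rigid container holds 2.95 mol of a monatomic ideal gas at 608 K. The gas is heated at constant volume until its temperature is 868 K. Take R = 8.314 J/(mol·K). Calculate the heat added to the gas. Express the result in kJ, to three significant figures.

Constant volume ⇒ W = 0, so Q = ΔU = nCᵥΔT with Cᵥ = 3R/2 = 12.47 J/(mol·K).
ΔU = (2.95)(12.47)(868 − 608) = 9565 J.

Q ≈ 9.57 kJ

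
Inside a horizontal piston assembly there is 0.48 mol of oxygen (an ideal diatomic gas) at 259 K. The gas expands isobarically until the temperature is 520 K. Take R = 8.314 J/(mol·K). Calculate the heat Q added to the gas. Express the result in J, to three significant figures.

Q ≈ 3650 J

Isobaric: W = nRΔT = (0.48)(8.314)(261) = 1042 J.
ΔU = nCᵥΔT with Cᵥ = 5R/2: ΔU = (0.48)(20.79)(261) = 2604 J.
Q = ΔU + W = 2604 + 1042 = 3646 J.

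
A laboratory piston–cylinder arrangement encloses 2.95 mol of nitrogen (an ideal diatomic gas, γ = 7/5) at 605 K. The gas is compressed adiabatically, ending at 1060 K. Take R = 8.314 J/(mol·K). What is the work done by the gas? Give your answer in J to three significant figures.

Adiabatic ⇒ Q = 0, so W_by = −ΔU = nCᵥ(T₁ − T₂).
Cᵥ = 5R/2 = 20.79 J/(mol·K).
W = (2.95)(20.79)(605 − 1060) = -27899 J.

W ≈ -27900 J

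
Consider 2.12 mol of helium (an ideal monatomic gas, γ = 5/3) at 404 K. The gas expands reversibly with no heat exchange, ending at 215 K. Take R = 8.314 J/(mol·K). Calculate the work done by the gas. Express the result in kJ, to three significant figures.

Adiabatic ⇒ Q = 0, so W_by = −ΔU = nCᵥ(T₁ − T₂).
Cᵥ = 3R/2 = 12.47 J/(mol·K).
W = (2.12)(12.47)(404 − 215) = 4997 J.

W ≈ 5.00 kJ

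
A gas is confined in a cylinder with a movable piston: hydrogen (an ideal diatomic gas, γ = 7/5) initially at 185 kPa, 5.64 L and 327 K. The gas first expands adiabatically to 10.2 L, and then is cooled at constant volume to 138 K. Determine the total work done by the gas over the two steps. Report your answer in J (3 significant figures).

W_total ≈ 550 J

Step 1 (adiabatic): W = (P₁V₁ − P₂V₂)/(γ−1) = (1043 − 823.2)/0.4 = 550.4 J.
Step 2 (isochoric): W = 0 (constant volume).
W_total = 550.4 + 0 = 550.4 J.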